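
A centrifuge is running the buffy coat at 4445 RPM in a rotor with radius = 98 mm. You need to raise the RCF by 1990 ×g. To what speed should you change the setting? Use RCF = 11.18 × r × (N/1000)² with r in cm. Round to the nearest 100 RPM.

r = 98 mm = 9.8 cm
Current RCF = 11.18 × 9.8 × (4.445)² = 11.18 × 9.8 × 19.758025 ≈ 2,164.8 × g
Target RCF = 2,164.8 + 1,990 = 4,154.8 × g
(N/1000)² = 4,154.8 / 109.564 = 37.92121
N = 1000 × √37.92121 ≈ 6,158.0

N₂ ≈ 6200 RPM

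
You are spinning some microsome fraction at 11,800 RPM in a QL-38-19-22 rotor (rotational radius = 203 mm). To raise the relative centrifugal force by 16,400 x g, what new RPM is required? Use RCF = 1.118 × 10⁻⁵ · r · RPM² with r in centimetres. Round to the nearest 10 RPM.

r = 203 mm = 20.3 cm
Current RCF = 1.118 × 10⁻⁵ × 20.3 × (11800)² = 1.118 × 10⁻⁵ × 20.3 × 139,240,000 ≈ 31,601.1 × g
Target RCF = 31,601.1 + 16,400 = 48,001.1 × g
N² = 48,001.1 / (22.6954 × 10⁻⁵) = 211,501,450
N ≈ √211,501,450 ≈ 14,543.1

14540 RPM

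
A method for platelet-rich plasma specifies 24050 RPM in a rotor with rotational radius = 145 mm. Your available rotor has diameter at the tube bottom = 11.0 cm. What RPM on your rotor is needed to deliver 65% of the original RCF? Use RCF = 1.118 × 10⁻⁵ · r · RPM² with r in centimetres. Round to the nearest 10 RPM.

31480 RPM

Original rotor: r = 145 mm = 14.5 cm
RCF_original = 1.118 × 10⁻⁵ × 14.5 × (24050)² = 1.118 × 10⁻⁵ × 14.5 × 578,402,500 ≈ 93,764.8 × g
Target RCF = 0.65 × 93,764.8 ≈ 60,947.1 × g
Your rotor: r = 11.0 / 2 = 5.5 cm
60,947.1 = 1.118 × 10⁻⁵ × 5.5 × N²
N² = 60,947.1 / (6.149 × 10⁻⁵) = 991,170,922
N ≈ √991,170,922 ≈ 31,482.9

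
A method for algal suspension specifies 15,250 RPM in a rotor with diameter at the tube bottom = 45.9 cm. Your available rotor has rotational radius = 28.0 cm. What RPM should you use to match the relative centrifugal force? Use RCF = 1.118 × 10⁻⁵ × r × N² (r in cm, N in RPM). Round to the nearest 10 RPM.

Original rotor: r = 45.9 / 2 = 22.95 cm
RCF = 1.118 × 10⁻⁵ × r × N²
RCF_original = 1.118 × 10⁻⁵ × 22.95 × (15250)² = 1.118 × 10⁻⁵ × 22.95 × 232,562,500 ≈ 59,671.1 × g
59,671.1 = 1.118 × 10⁻⁵ × 28 × N²
N² = 59,671.1 / (31.304 × 10⁻⁵) = 190,618,132
N ≈ √190,618,132 ≈ 13,806.5

≈ 13810 RPM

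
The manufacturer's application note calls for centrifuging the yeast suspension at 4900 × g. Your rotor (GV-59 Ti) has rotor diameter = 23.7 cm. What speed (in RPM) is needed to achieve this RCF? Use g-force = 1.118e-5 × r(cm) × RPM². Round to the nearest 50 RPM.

r = 23.7 / 2 = 11.85 cm
4,900 = 1.118 × 10⁻⁵ × 11.85 × N²
N² = 4,900 / (13.2483 × 10⁻⁵) = 36,985,877
N ≈ √36,985,877 ≈ 6,081.6

6100 RPM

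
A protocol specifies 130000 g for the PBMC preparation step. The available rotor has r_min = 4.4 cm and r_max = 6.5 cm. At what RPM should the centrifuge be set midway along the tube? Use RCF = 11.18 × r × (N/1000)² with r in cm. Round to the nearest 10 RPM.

r_avg = (4.4 + 6.5) / 2 = 5.45 cm
130,000 = 11.18 × 5.45 × (N/1000)²
(N/1000)² = 130,000 / 60.931 = 2133.561
N = 1000 × √2133.561 ≈ 46,190.5

46190 RPM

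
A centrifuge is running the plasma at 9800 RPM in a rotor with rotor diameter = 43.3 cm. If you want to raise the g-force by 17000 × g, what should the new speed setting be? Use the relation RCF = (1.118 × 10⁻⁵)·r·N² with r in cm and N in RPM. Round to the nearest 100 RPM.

r = 43.3 / 2 = 21.65 cm
Current RCF = 1.118 × 10⁻⁵ × 21.65 × (9800)² = 1.118 × 10⁻⁵ × 21.65 × 96,040,000 ≈ 23,246.2 × g
Target RCF = 23,246.2 + 17,000 = 40,246.2 × g
N² = 40,246.2 / (24.2047 × 10⁻⁵) = 166,274,319
N ≈ √166,274,319 ≈ 12,894.7

≈ 12900 RPM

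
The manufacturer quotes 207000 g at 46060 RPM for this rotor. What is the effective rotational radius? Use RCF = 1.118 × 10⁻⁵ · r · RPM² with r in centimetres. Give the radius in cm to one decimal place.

8.7 cm

RCF = 1.118 × 10⁻⁵ × r × N²
207000 = 1.118 × 10⁻⁵ × r × (46060)²
r = 207000 / (1.118 × 10⁻⁵ × 2,121,523,600) = 207000 / 23718.63 ≈ 8.727 cm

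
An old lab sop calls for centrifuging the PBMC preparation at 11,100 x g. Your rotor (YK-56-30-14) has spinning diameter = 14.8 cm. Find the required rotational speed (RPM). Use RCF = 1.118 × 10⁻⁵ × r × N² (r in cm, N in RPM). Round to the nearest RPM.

N ≈ 11583 RPM

r = 14.8 / 2 = 7.4 cm
RCF = 1.118 × 10⁻⁵ × r × N²
11,100 = 1.118 × 10⁻⁵ × 7.4 × N²
N² = 11,100 / (8.2732 × 10⁻⁵) = 134,168,157
N ≈ √134,168,157 ≈ 11,583.1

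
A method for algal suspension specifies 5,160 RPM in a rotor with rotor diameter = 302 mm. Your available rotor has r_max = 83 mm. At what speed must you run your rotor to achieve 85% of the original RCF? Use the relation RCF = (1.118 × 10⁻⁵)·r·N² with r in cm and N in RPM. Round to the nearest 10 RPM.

≈ 6420 RPM

Original rotor: r = 302 mm / 2 = 151 mm = 15.1 cm
RCF = 1.118 × 10⁻⁵ × r × N²
RCF_original = 1.118 × 10⁻⁵ × 15.1 × (5160)² = 1.118 × 10⁻⁵ × 15.1 × 26,625,600 ≈ 4,494.9 × g
Target RCF = 0.85 × 4,494.9 ≈ 3,820.7 × g
Your rotor: r = 83 mm = 8.3 cm
3,820.7 = 1.118 × 10⁻⁵ × 8.3 × N²
N² = 3,820.7 / (9.2794 × 10⁻⁵) = 41,173,998
N ≈ √41,173,998 ≈ 6,416.7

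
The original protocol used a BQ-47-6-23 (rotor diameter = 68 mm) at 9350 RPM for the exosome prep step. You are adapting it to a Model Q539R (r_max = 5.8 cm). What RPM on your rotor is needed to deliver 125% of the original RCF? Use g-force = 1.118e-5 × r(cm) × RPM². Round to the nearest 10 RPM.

≈ 8000 RPM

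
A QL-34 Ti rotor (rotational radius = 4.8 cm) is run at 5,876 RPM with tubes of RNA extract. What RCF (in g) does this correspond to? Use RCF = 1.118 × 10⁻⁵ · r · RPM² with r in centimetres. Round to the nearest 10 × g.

RCF ≈ 1850 g

RCF = 1.118 × 10⁻⁵ × r × N²
RCF = 1.118 × 10⁻⁵ × 4.8 × (5876)² = 1.118 × 10⁻⁵ × 4.8 × 34,527,376 ≈ 1,852.9 × g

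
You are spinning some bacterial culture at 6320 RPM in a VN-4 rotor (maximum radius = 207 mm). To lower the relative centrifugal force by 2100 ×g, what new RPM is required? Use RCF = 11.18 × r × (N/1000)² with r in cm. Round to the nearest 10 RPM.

≈ 5560 RPM

r = 207 mm = 20.7 cm
Current RCF = 11.18 × 20.7 × (6.32)² = 11.18 × 20.7 × 39.9424 ≈ 9,243.7 × g
Target RCF = 9,243.7 − 2,100 = 7,143.7 × g
(N/1000)² = 7,143.7 / 231.426 = 30.86818
N = 1000 × √30.86818 ≈ 5,555.9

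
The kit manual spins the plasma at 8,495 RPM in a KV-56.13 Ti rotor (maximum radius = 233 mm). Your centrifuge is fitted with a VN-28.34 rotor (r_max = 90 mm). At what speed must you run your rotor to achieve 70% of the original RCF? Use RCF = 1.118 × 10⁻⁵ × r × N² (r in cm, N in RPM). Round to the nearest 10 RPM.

Original rotor: r = 233 mm = 23.3 cm
RCF = 1.118 × 10⁻⁵ × r × N²
RCF_original = 1.118 × 10⁻⁵ × 23.3 × (8495)² = 1.118 × 10⁻⁵ × 23.3 × 72,165,025 ≈ 18,798.6 × g
Target RCF = 0.7 × 18,798.6 ≈ 13,159 × g
Your rotor: r = 90 mm = 9.0 cm
13,159 = 1.118 × 10⁻⁵ × 9 × N²
N² = 13,159 / (10.062 × 10⁻⁵) = 130,779,169
N ≈ √130,779,169 ≈ 11,435.9

≈ 11440 RPM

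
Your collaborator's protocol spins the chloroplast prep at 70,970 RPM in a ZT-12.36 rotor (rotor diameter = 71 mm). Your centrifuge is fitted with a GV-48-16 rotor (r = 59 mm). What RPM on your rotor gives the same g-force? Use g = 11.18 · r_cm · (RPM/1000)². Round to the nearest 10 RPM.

55050 RPM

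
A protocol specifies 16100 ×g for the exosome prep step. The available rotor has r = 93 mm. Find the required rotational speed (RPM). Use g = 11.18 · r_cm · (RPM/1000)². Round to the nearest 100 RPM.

≈ 12400 RPM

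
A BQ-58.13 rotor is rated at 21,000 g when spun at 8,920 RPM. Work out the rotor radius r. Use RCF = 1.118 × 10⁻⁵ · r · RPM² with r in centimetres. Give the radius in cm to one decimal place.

RCF = 1.118 × 10⁻⁵ × r × N²
21000 = 1.118 × 10⁻⁵ × r × (8920)²
r = 21000 / (1.118 × 10⁻⁵ × 79,566,400) = 21000 / 889.5524 ≈ 23.607 cm

r ≈ 23.6 cm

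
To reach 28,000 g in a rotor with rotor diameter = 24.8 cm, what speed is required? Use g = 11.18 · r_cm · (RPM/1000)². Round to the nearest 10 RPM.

≈ 14210 RPM

r = 24.8 / 2 = 12.4 cm
RCF = 11.18 × r × (N/1000)²
28,000 = 11.18 × 12.4 × (N/1000)²
(N/1000)² = 28,000 / 138.632 = 201.9736
N = 1000 × √201.9736 ≈ 14,211.7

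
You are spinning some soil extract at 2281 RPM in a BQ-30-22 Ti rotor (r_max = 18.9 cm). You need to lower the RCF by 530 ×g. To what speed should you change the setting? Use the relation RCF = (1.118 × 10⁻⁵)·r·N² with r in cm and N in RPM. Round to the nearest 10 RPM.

1640 RPM

Current RCF = 1.118 × 10⁻⁵ × 18.9 × (2281)² = 1.118 × 10⁻⁵ × 18.9 × 5,202,961 ≈ 1,099.4 × g
Target RCF = 1,099.4 − 530 = 569.4 × g
N² = 569.4 / (21.1302 × 10⁻⁵) = 2,694,721
N ≈ √2,694,721 ≈ 1,641.6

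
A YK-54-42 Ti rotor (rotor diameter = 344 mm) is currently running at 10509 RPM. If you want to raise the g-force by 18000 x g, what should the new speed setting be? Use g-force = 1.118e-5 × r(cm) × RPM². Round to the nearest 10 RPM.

r = 344 mm / 2 = 172 mm = 17.2 cm
Current RCF = 1.118 × 10⁻⁵ × 17.2 × (10509)² = 1.118 × 10⁻⁵ × 17.2 × 110,439,081 ≈ 21,237 × g
Target RCF = 21,237 + 18,000 = 39,237 × g
N² = 39,237 / (19.2296 × 10⁻⁵) = 204,044,806
N ≈ √204,044,806 ≈ 14,284.4

14280 RPM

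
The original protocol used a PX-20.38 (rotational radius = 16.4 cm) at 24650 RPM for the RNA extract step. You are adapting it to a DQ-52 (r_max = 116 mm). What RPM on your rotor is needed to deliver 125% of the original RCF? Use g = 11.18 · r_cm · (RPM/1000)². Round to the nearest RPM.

32769 RPM

RCF_original = 11.18 × 16.4 × (24.65)² = 11.18 × 16.4 × 607.6225 ≈ 111,408.8 × g
Target RCF = 1.25 × 111,408.8 ≈ 139,261 × g
Your rotor: r = 116 mm = 11.6 cm
139,261 = 11.18 × 11.6 × (N/1000)²
(N/1000)² = 139,261 / 129.688 = 1073.816
N = 1000 × √1073.816 ≈ 32,769.1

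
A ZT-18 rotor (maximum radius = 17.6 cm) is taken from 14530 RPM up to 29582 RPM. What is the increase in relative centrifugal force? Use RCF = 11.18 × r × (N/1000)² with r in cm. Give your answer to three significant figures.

RCF₁ = 11.18 × 17.6 × (14.53)² = 11.18 × 17.6 × 211.1209 ≈ 41,541.8 × g
RCF₂ = 11.18 × 17.6 × (29.582)² = 11.18 × 17.6 × 875.094724 ≈ 172,190.6 × g
Increase = 172,190.6 − 41,541.8 = 130,648.8

≈ 131000 × g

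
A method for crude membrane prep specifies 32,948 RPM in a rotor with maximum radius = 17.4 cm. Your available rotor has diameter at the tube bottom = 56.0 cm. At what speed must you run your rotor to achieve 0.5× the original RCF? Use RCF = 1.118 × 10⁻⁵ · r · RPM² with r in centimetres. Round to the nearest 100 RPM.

RCF_original = 1.118 × 10⁻⁵ × 17.4 × (32948)² = 1.118 × 10⁻⁵ × 17.4 × 1,085,570,704 ≈ 211,178.2 × g
Target RCF = 0.5 × 211,178.2 ≈ 105,589.1 × g
Your rotor: r = 56.0 / 2 = 28 cm
105,589.1 = 1.118 × 10⁻⁵ × 28 × N²
N² = 105,589.1 / (31.304 × 10⁻⁵) = 337,302,262
N ≈ √337,302,262 ≈ 18,365.8

≈ 18400 RPM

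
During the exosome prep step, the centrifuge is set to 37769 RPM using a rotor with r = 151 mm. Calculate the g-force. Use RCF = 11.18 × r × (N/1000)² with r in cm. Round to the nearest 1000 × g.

r = 151 mm = 15.1 cm
RCF = 11.18 × 15.1 × (37.769)² = 11.18 × 15.1 × 1,426.497361 ≈ 240,818.4 × g

≈ 241000 x g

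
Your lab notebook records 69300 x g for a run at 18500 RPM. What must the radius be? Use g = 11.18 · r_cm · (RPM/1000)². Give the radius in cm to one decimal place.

RCF = 11.18 × r × (N/1000)²
69300 = 11.18 × r × (18.5)²
r = 69300 / (11.18 × 342.25) = 69300 / 3826.355 ≈ 18.111 cm

≈ 18.1 cm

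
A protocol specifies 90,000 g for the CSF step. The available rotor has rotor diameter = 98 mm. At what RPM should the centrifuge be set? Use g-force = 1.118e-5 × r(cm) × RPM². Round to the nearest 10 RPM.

r = 98 mm / 2 = 49 mm = 4.9 cm
RCF = 1.118 × 10⁻⁵ × r × N²
90,000 = 1.118 × 10⁻⁵ × 4.9 × N²
N² = 90,000 / (5.4782 × 10⁻⁵) = 1,642,875,397
N ≈ √1,642,875,397 ≈ 40,532.4

N ≈ 40530 RPM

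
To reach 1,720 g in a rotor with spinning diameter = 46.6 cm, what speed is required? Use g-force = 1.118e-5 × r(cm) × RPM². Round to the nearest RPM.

r = 46.6 / 2 = 23.3 cm
RCF = 1.118 × 10⁻⁵ × r × N²
1,720 = 1.118 × 10⁻⁵ × 23.3 × N²
N² = 1,720 / (26.0494 × 10⁻⁵) = 6,602,839
N ≈ √6,602,839 ≈ 2,569.6

N ≈ 2570 RPM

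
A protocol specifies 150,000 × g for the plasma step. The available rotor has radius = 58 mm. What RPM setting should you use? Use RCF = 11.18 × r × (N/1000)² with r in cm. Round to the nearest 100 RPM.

48100 RPM

r = 58 mm = 5.8 cm
RCF = 11.18 × r × (N/1000)²
150,000 = 11.18 × 5.8 × (N/1000)²
(N/1000)² = 150,000 / 64.844 = 2313.244
N = 1000 × √2313.244 ≈ 48,096.2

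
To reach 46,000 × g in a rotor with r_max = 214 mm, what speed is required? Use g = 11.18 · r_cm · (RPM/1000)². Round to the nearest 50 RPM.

r = 214 mm = 21.4 cm
RCF = 11.18 × r × (N/1000)²
46,000 = 11.18 × 21.4 × (N/1000)²
(N/1000)² = 46,000 / 239.252 = 192.2659
N = 1000 × √192.2659 ≈ 13,866.0

≈ 13850 RPM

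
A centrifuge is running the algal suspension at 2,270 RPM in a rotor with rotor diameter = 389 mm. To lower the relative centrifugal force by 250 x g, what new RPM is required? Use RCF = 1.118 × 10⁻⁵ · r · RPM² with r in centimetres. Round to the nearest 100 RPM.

2000 RPM

r = 389 mm / 2 = 194.5 mm = 19.45 cm
Current RCF = 1.118 × 10⁻⁵ × 19.45 × (2270)² = 1.118 × 10⁻⁵ × 19.45 × 5,152,900 ≈ 1,120.5 × g
Target RCF = 1,120.5 − 250 = 870.5 × g
N² = 870.5 / (21.7451 × 10⁻⁵) = 4,003,201
N ≈ √4,003,201 ≈ 2,000.8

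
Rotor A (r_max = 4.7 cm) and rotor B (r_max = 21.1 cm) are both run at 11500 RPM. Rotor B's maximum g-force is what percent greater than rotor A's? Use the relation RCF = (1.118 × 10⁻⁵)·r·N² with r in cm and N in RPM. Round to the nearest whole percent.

At equal RPM, RCF scales linearly with r: ratio = 21.1 / 4.7 = 4.4894.
So rotor B delivers 348.9% more g-force.

349%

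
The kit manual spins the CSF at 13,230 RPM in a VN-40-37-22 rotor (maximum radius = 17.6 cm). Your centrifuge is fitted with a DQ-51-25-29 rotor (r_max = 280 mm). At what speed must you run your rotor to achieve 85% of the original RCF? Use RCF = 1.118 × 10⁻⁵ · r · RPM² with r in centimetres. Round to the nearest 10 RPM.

RCF_original = 1.118 × 10⁻⁵ × 17.6 × (13230)² = 1.118 × 10⁻⁵ × 17.6 × 175,032,900 ≈ 34,440.9 × g
Target RCF = 0.85 × 34,440.9 ≈ 29,274.8 × g
Your rotor: r = 280 mm = 28.0 cm
29,274.8 = 1.118 × 10⁻⁵ × 28 × N²
N² = 29,274.8 / (31.304 × 10⁻⁵) = 93,517,761
N ≈ √93,517,761 ≈ 9,670.5

9670 RPM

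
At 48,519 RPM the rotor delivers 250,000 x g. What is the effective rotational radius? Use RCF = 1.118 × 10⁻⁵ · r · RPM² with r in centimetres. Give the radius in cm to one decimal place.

≈ 9.5 cm

RCF = 1.118 × 10⁻⁵ × r × N²
250000 = 1.118 × 10⁻⁵ × r × (48519)²
r = 250000 / (1.118 × 10⁻⁵ × 2,354,093,361) = 250000 / 26318.76 ≈ 9.499 cm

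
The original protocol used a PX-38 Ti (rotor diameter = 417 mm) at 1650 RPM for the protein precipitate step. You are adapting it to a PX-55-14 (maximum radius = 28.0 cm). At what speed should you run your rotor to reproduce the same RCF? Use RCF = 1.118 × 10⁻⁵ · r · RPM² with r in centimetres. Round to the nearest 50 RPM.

1400 RPM

Original rotor: r = 417 mm / 2 = 208.5 mm = 20.85 cm
RCF_original = 1.118 × 10⁻⁵ × 20.85 × (1650)² = 1.118 × 10⁻⁵ × 20.85 × 2,722,500 ≈ 634.6 × g
634.6 = 1.118 × 10⁻⁵ × 28 × N²
N² = 634.6 / (31.304 × 10⁻⁵) = 2,027,217
N ≈ √2,027,217 ≈ 1,423.8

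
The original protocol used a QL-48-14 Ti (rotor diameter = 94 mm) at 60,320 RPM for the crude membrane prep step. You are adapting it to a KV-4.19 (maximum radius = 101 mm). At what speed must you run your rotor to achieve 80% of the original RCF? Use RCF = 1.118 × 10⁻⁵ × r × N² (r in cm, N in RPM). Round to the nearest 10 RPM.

≈ 36800 RPM

Original rotor: r = 94 mm / 2 = 47 mm = 4.7 cm
RCF = 1.118 × 10⁻⁵ × r × N²
RCF_original = 1.118 × 10⁻⁵ × 4.7 × (60320)² = 1.118 × 10⁻⁵ × 4.7 × 3,638,502,400 ≈ 191,188.7 × g
Target RCF = 0.8 × 191,188.7 ≈ 152,951 × g
Your rotor: r = 101 mm = 10.1 cm
152,951 = 1.118 × 10⁻⁵ × 10.1 × N²
N² = 152,951 / (11.2918 × 10⁻⁵) = 1,354,531,607
N ≈ √1,354,531,607 ≈ 36,804.0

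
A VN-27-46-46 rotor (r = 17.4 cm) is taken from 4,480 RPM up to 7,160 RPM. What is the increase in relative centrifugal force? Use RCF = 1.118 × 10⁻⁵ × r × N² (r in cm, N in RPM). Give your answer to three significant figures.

6070 × g

RCF₁ = 1.118 × 10⁻⁵ × 17.4 × (4480)² = 1.118 × 10⁻⁵ × 17.4 × 20,070,400 ≈ 3,904.3 × g
RCF₂ = 1.118 × 10⁻⁵ × 17.4 × (7160)² = 1.118 × 10⁻⁵ × 17.4 × 51,265,600 ≈ 9,972.8 × g
Increase = 9,972.8 − 3,904.3 = 6,068.5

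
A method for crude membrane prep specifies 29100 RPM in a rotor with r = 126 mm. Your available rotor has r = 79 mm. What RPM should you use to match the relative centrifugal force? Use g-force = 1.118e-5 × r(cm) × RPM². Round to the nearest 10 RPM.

≈ 36750 RPM

Original rotor: r = 126 mm = 12.6 cm
RCF_original = 1.118 × 10⁻⁵ × 12.6 × (29100)² = 1.118 × 10⁻⁵ × 12.6 × 846,810,000 ≈ 119,288.4 × g
Your rotor: r = 79 mm = 7.9 cm
119,288.4 = 1.118 × 10⁻⁵ × 7.9 × N²
N² = 119,288.4 / (8.8322 × 10⁻⁵) = 1,350,608,003
N ≈ √1,350,608,003 ≈ 36,750.6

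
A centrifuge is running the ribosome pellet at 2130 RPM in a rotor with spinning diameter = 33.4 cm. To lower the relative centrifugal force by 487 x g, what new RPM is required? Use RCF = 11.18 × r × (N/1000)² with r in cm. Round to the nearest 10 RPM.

r = 33.4 / 2 = 16.7 cm
Current RCF = 11.18 × 16.7 × (2.13)² = 11.18 × 16.7 × 4.5369 ≈ 847.1 × g
Target RCF = 847.1 − 487 = 360.1 × g
(N/1000)² = 360.1 / 186.706 = 1.928701
N = 1000 × √1.928701 ≈ 1,388.8

≈ 1390 RPM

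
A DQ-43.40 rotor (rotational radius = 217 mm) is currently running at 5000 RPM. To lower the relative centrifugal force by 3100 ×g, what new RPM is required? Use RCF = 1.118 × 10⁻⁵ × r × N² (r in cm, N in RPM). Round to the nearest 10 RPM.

3500 RPM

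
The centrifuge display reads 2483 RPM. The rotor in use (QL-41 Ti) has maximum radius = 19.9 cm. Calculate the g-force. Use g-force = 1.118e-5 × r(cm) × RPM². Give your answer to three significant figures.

RCF = 1.118 × 10⁻⁵ × r × N²
RCF = 1.118 × 10⁻⁵ × 19.9 × (2483)² = 1.118 × 10⁻⁵ × 19.9 × 6,165,289 ≈ 1,371.7 × g

≈ 1370 × g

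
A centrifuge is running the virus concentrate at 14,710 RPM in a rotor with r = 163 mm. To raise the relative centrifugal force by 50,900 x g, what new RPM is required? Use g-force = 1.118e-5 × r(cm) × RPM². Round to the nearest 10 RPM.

≈ 22260 RPM

r = 163 mm = 16.3 cm
Current RCF = 1.118 × 10⁻⁵ × 16.3 × (14710)² = 1.118 × 10⁻⁵ × 16.3 × 216,384,100 ≈ 39,432.5 × g
Target RCF = 39,432.5 + 50,900 = 90,332.5 × g
N² = 90,332.5 / (18.2234 × 10⁻⁵) = 495,695,095
N ≈ √495,695,095 ≈ 22,264.2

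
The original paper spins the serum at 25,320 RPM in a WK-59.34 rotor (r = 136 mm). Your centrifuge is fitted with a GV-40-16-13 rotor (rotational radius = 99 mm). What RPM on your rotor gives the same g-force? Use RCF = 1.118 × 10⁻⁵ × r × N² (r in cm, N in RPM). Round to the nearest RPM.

29677 RPM

Original rotor: r = 136 mm = 13.6 cm
RCF_original = 1.118 × 10⁻⁵ × 13.6 × (25320)² = 1.118 × 10⁻⁵ × 13.6 × 641,102,400 ≈ 97,478.3 × g
Your rotor: r = 99 mm = 9.9 cm
97,478.3 = 1.118 × 10⁻⁵ × 9.9 × N²
N² = 97,478.3 / (11.0682 × 10⁻⁵) = 880,705,987
N ≈ √880,705,987 ≈ 29,676.7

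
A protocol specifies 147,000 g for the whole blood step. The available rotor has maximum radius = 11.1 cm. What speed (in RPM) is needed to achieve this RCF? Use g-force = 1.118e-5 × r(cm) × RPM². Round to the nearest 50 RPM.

34400 RPM

RCF = 1.118 × 10⁻⁵ × r × N²
147,000 = 1.118 × 10⁻⁵ × 11.1 × N²
N² = 147,000 / (12.4098 × 10⁻⁵) = 1,184,547,696
N ≈ √1,184,547,696 ≈ 34,417.3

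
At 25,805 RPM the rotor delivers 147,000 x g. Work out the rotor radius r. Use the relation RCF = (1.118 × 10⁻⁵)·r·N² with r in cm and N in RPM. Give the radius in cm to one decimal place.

19.7 cm

147000 = 1.118 × 10⁻⁵ × r × (25805)²
r = 147000 / (1.118 × 10⁻⁵ × 665,898,025) = 147000 / 7444.74 ≈ 19.745 cm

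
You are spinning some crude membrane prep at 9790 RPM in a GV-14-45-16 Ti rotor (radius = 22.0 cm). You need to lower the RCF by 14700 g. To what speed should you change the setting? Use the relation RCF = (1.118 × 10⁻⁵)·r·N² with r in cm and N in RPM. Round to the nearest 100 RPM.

≈ 6000 RPM

Current RCF = 1.118 × 10⁻⁵ × 22 × (9790)² = 1.118 × 10⁻⁵ × 22 × 95,844,100 ≈ 23,573.8 × g
Target RCF = 23,573.8 − 14,700 = 8,873.8 × g
N² = 8,873.8 / (24.596 × 10⁻⁵) = 36,078,224
N ≈ √36,078,224 ≈ 6,006.5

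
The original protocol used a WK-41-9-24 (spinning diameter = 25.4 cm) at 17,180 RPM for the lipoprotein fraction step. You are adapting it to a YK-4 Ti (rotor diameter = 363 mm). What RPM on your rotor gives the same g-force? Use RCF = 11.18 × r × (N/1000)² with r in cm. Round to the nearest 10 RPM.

14370 RPM

Original rotor: r = 25.4 / 2 = 12.7 cm
RCF = 11.18 × r × (N/1000)²
RCF_original = 11.18 × 12.7 × (17.18)² = 11.18 × 12.7 × 295.1524 ≈ 41,907.5 × g
Your rotor: r = 363 mm / 2 = 181.5 mm = 18.15 cm
41,907.5 = 11.18 × 18.15 × (N/1000)²
(N/1000)² = 41,907.5 / 202.917 = 206.5253
N = 1000 × √206.5253 ≈ 14,371.0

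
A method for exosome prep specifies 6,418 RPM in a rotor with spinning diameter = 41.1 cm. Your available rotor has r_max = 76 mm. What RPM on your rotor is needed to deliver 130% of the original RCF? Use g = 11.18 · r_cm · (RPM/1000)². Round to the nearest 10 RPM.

≈ 12030 RPM

Original rotor: r = 41.1 / 2 = 20.55 cm
RCF_original = 11.18 × 20.55 × (6.418)² = 11.18 × 20.55 × 41.190724 ≈ 9,463.5 × g
Target RCF = 1.3 × 9,463.5 ≈ 12,302.6 × g
Your rotor: r = 76 mm = 7.6 cm
12,302.6 = 11.18 × 7.6 × (N/1000)²
(N/1000)² = 12,302.6 / 84.968 = 144.791
N = 1000 × √144.791 ≈ 12,032.9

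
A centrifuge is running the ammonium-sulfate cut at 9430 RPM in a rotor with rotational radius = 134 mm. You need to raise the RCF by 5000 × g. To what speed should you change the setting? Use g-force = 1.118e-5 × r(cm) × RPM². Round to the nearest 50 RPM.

N₂ ≈ 11050 RPM

r = 134 mm = 13.4 cm
Current RCF = 1.118 × 10⁻⁵ × 13.4 × (9430)² = 1.118 × 10⁻⁵ × 13.4 × 88,924,900 ≈ 13,322 × g
Target RCF = 13,322 + 5,000 = 18,322 × g
N² = 18,322 / (14.9812 × 10⁻⁵) = 122,299,949
N ≈ √122,299,949 ≈ 11,058.9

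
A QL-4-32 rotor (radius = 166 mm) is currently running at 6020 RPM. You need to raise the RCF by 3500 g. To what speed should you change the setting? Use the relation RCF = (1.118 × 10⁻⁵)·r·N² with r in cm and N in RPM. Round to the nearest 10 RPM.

r = 166 mm = 16.6 cm
Current RCF = 1.118 × 10⁻⁵ × 16.6 × (6020)² = 1.118 × 10⁻⁵ × 16.6 × 36,240,400 ≈ 6,725.8 × g
Target RCF = 6,725.8 + 3,500 = 10,225.8 × g
N² = 10,225.8 / (18.5588 × 10⁻⁵) = 55,099,468
N ≈ √55,099,468 ≈ 7,422.9

7420 RPM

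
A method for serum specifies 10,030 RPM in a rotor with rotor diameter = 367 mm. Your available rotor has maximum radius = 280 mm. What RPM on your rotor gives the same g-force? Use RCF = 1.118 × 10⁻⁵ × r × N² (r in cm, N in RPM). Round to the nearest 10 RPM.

Original rotor: r = 367 mm / 2 = 183.5 mm = 18.35 cm
RCF = 1.118 × 10⁻⁵ × r × N²
RCF_original = 1.118 × 10⁻⁵ × 18.35 × (10030)² = 1.118 × 10⁻⁵ × 18.35 × 100,600,900 ≈ 20,638.6 × g
Your rotor: r = 280 mm = 28.0 cm
20,638.6 = 1.118 × 10⁻⁵ × 28 × N²
N² = 20,638.6 / (31.304 × 10⁻⁵) = 65,929,594
N ≈ √65,929,594 ≈ 8,119.7

8120 RPM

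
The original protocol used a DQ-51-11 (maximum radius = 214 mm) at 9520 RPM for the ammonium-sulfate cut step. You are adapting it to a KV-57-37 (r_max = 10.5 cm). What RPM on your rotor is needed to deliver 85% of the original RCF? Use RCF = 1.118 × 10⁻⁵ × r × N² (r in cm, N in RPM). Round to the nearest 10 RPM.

12530 RPM

Original rotor: r = 214 mm = 21.4 cm
RCF_original = 1.118 × 10⁻⁵ × 21.4 × (9520)² = 1.118 × 10⁻⁵ × 21.4 × 90,630,400 ≈ 21,683.5 × g
Target RCF = 0.85 × 21,683.5 ≈ 18,431 × g
18,431 = 1.118 × 10⁻⁵ × 10.5 × N²
N² = 18,431 / (11.739 × 10⁻⁵) = 157,006,559
N ≈ √157,006,559 ≈ 12,530.2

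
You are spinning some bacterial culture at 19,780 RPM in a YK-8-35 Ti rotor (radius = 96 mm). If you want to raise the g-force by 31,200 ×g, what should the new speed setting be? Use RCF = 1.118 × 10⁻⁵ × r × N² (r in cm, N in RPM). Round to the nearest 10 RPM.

r = 96 mm = 9.6 cm
Current RCF = 1.118 × 10⁻⁵ × 9.6 × (19780)² = 1.118 × 10⁻⁵ × 9.6 × 391,248,400 ≈ 41,991.9 × g
Target RCF = 41,991.9 + 31,200 = 73,191.9 × g
N² = 73,191.9 / (10.7328 × 10⁻⁵) = 681,945,997
N ≈ √681,945,997 ≈ 26,114.1

26110 RPM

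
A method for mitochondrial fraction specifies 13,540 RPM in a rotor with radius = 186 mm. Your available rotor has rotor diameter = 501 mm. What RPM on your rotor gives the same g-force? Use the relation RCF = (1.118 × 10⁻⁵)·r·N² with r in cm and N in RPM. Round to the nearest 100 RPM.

11700 RPM

Original rotor: r = 186 mm = 18.6 cm
RCF = 1.118 × 10⁻⁵ × r × N²
RCF_original = 1.118 × 10⁻⁵ × 18.6 × (13540)² = 1.118 × 10⁻⁵ × 18.6 × 183,331,600 ≈ 38,123.4 × g
Your rotor: r = 501 mm / 2 = 250.5 mm = 25.05 cm
38,123.4 = 1.118 × 10⁻⁵ × 25.05 × N²
N² = 38,123.4 / (28.0059 × 10⁻⁵) = 136,126,316
N ≈ √136,126,316 ≈ 11,667.3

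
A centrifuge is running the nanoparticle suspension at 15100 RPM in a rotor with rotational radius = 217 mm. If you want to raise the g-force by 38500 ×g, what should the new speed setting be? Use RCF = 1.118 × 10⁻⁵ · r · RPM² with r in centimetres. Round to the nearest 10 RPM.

r = 217 mm = 21.7 cm
Current RCF = 1.118 × 10⁻⁵ × 21.7 × (15100)² = 1.118 × 10⁻⁵ × 21.7 × 228,010,000 ≈ 55,316.6 × g
Target RCF = 55,316.6 + 38,500 = 93,816.6 × g
N² = 93,816.6 / (24.2606 × 10⁻⁵) = 386,703,544
N ≈ √386,703,544 ≈ 19,664.8

≈ 19660 RPM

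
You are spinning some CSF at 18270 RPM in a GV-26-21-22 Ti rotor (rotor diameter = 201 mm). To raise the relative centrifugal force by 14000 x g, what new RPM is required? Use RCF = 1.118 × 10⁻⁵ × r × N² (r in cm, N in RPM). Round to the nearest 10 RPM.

21410 RPM

r = 201 mm / 2 = 100.5 mm = 10.05 cm
Current RCF = 1.118 × 10⁻⁵ × 10.05 × (18270)² = 1.118 × 10⁻⁵ × 10.05 × 333,792,900 ≈ 37,504.6 × g
Target RCF = 37,504.6 + 14,000 = 51,504.6 × g
N² = 51,504.6 / (11.2359 × 10⁻⁵) = 458,393,186
N ≈ √458,393,186 ≈ 21,410.1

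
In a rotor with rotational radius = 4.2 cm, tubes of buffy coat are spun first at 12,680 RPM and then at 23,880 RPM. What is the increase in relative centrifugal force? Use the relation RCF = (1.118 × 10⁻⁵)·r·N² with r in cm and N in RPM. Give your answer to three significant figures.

≈ 19200 × g

RCF₁ = 1.118 × 10⁻⁵ × 4.2 × (12680)² = 1.118 × 10⁻⁵ × 4.2 × 160,782,400 ≈ 7,549.7 × g
RCF₂ = 1.118 × 10⁻⁵ × 4.2 × (23880)² = 1.118 × 10⁻⁵ × 4.2 × 570,254,400 ≈ 26,776.9 × g
Increase = 26,776.9 − 7,549.7 = 19,227.2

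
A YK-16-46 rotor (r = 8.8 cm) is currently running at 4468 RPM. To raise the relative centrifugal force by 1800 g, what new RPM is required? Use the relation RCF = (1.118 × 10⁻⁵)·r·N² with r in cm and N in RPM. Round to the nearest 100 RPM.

N₂ ≈ 6200 RPM

Current RCF = 1.118 × 10⁻⁵ × 8.8 × (4468)² = 1.118 × 10⁻⁵ × 8.8 × 19,963,024 ≈ 1,964 × g
Target RCF = 1,964 + 1,800 = 3,764 × g
N² = 3,764 / (9.8384 × 10⁻⁵) = 38,258,253
N ≈ √38,258,253 ≈ 6,185.3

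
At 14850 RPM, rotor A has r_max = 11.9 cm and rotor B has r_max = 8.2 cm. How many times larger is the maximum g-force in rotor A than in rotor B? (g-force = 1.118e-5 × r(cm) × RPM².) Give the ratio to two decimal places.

1.45

At fixed N, RCF ∝ r, so RCF_A/RCF_B = r_A/r_B = 11.9 / 8.2 = 1.4512.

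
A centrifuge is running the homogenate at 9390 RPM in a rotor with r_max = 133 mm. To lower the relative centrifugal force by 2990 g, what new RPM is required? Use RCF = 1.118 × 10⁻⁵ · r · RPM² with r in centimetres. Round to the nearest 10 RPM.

N₂ ≈ 8250 RPM

r = 133 mm = 13.3 cm
Current RCF = 1.118 × 10⁻⁵ × 13.3 × (9390)² = 1.118 × 10⁻⁵ × 13.3 × 88,172,100 ≈ 13,110.7 × g
Target RCF = 13,110.7 − 2,990 = 10,120.7 × g
N² = 10,120.7 / (14.8694 × 10⁻⁵) = 68,063,943
N ≈ √68,063,943 ≈ 8,250.1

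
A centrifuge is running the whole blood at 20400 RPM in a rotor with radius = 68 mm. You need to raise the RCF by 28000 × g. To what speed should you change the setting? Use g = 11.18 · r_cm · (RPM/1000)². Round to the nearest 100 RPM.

r = 68 mm = 6.8 cm
Current RCF = 11.18 × 6.8 × (20.4)² = 11.18 × 6.8 × 416.16 ≈ 31,638.1 × g
Target RCF = 31,638.1 + 28,000 = 59,638.1 × g
(N/1000)² = 59,638.1 / 76.024 = 784.4641
N = 1000 × √784.4641 ≈ 28,008.3

N₂ ≈ 28000 RPM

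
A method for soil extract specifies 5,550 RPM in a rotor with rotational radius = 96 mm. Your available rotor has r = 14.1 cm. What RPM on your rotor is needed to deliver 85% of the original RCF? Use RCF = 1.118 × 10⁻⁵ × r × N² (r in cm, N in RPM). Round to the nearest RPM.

≈ 4222 RPM

Original rotor: r = 96 mm = 9.6 cm
RCF = 1.118 × 10⁻⁵ × r × N²
RCF_original = 1.118 × 10⁻⁵ × 9.6 × (5550)² = 1.118 × 10⁻⁵ × 9.6 × 30,802,500 ≈ 3,306 × g
Target RCF = 0.85 × 3,306 ≈ 2,810.1 × g
2,810.1 = 1.118 × 10⁻⁵ × 14.1 × N²
N² = 2,810.1 / (15.7638 × 10⁻⁵) = 17,826,286
N ≈ √17,826,286 ≈ 4,222.1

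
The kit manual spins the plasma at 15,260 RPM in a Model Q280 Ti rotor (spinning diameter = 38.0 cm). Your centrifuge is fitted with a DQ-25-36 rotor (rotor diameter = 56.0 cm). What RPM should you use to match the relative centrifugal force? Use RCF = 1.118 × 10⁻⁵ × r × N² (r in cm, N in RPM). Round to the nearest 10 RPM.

Original rotor: r = 38.0 / 2 = 19 cm
RCF_original = 1.118 × 10⁻⁵ × 19 × (15260)² = 1.118 × 10⁻⁵ × 19 × 232,867,600 ≈ 49,465.7 × g
Your rotor: r = 56.0 / 2 = 28 cm
49,465.7 = 1.118 × 10⁻⁵ × 28 × N²
N² = 49,465.7 / (31.304 × 10⁻⁵) = 158,017,186
N ≈ √158,017,186 ≈ 12,570.5

12570 RPM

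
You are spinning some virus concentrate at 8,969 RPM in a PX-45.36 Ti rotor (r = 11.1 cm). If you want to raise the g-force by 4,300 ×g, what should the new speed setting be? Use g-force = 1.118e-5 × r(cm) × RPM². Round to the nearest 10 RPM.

N₂ ≈ 10730 RPM

Current RCF = 1.118 × 10⁻⁵ × 11.1 × (8969)² = 1.118 × 10⁻⁵ × 11.1 × 80,442,961 ≈ 9,982.8 × g
Target RCF = 9,982.8 + 4,300 = 14,282.8 × g
N² = 14,282.8 / (12.4098 × 10⁻⁵) = 115,092,910
N ≈ √115,092,910 ≈ 10,728.1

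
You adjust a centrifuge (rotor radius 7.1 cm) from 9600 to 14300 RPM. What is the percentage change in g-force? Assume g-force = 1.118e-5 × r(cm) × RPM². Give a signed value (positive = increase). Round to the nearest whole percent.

+122%

RCF ∝ N², so the ratio is (14300/9600)² = (1.489583)² = 2.2189.
Change = 2.2189 − 1 = +1.2189 → +121.9%.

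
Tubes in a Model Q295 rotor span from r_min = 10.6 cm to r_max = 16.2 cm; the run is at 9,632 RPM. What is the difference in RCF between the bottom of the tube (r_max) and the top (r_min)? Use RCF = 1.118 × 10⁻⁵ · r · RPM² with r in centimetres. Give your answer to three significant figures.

RCF_max = 1.118 × 10⁻⁵ × 16.2 × (9632)² = 1.118 × 10⁻⁵ × 16.2 × 92,775,424 ≈ 16,803.1 × g
RCF_min = 1.118 × 10⁻⁵ × 10.6 × (9632)² = 1.118 × 10⁻⁵ × 10.6 × 92,775,424 ≈ 10,994.6 × g
ΔRCF = 16,803.1 − 10,994.6 = 5,808.5

ΔRCF ≈ 5810 ×g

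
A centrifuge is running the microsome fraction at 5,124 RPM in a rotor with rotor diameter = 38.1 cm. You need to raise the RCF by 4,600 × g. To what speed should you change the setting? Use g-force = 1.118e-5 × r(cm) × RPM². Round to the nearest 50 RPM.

r = 38.1 / 2 = 19.05 cm
Current RCF = 1.118 × 10⁻⁵ × 19.05 × (5124)² = 1.118 × 10⁻⁵ × 19.05 × 26,255,376 ≈ 5,591.8 × g
Target RCF = 5,591.8 + 4,600 = 10,191.8 × g
N² = 10,191.8 / (21.2979 × 10⁻⁵) = 47,853,544
N ≈ √47,853,544 ≈ 6,917.6

6900 RPM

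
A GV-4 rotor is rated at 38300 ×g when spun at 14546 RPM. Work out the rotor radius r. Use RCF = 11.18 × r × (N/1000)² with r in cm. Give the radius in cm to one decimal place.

38300 = 11.18 × r × (14.546)²
r = 38300 / (11.18 × 211.586116) = 38300 / 2365.533 ≈ 16.191 cm

16.2 cm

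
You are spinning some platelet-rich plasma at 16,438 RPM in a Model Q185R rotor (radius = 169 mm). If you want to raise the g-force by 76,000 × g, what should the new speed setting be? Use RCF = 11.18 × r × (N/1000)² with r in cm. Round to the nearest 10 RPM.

r = 169 mm = 16.9 cm
Current RCF = 11.18 × 16.9 × (16.438)² = 11.18 × 16.9 × 270.207844 ≈ 51,053.6 × g
Target RCF = 51,053.6 + 76,000 = 127,053.6 × g
(N/1000)² = 127,053.6 / 188.942 = 672.4476
N = 1000 × √672.4476 ≈ 25,931.6

N₂ ≈ 25930 RPM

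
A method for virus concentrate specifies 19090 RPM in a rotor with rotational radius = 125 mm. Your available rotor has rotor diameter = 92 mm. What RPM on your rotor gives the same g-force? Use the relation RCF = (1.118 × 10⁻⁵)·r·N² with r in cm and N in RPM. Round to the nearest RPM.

31469 RPM

Original rotor: r = 125 mm = 12.5 cm
RCF = 1.118 × 10⁻⁵ × r × N²
RCF_original = 1.118 × 10⁻⁵ × 12.5 × (19090)² = 1.118 × 10⁻⁵ × 12.5 × 364,428,100 ≈ 50,928.8 × g
Your rotor: r = 92 mm / 2 = 46 mm = 4.6 cm
50,928.8 = 1.118 × 10⁻⁵ × 4.6 × N²
N² = 50,928.8 / (5.1428 × 10⁻⁵) = 990,293,225
N ≈ √990,293,225 ≈ 31,468.9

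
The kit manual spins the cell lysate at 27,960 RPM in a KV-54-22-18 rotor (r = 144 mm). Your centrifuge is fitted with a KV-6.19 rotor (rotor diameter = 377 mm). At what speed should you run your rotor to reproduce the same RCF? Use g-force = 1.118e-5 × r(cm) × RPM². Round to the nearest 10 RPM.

Original rotor: r = 144 mm = 14.4 cm
RCF_original = 1.118 × 10⁻⁵ × 14.4 × (27960)² = 1.118 × 10⁻⁵ × 14.4 × 781,761,600 ≈ 125,857.4 × g
Your rotor: r = 377 mm / 2 = 188.5 mm = 18.85 cm
125,857.4 = 1.118 × 10⁻⁵ × 18.85 × N²
N² = 125,857.4 / (21.0743 × 10⁻⁵) = 597,207,974
N ≈ √597,207,974 ≈ 24,437.8

≈ 24440 RPM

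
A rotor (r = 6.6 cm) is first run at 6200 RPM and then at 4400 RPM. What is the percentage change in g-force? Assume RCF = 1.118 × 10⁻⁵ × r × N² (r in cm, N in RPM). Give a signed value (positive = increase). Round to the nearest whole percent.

RCF ∝ N², so the ratio is (4400/6200)² = (0.709677)² = 0.5036.
Change = 0.5036 − 1 = -0.4964 → -49.6%.

-50%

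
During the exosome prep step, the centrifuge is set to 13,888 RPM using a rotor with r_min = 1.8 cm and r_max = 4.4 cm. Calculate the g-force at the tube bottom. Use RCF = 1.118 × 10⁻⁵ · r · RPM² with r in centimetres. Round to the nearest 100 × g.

Use r_max = 4.4 cm.
RCF = 1.118 × 10⁻⁵ × 4.4 × (13888)² = 1.118 × 10⁻⁵ × 4.4 × 192,876,544 ≈ 9,488 × g

RCF ≈ 9500 g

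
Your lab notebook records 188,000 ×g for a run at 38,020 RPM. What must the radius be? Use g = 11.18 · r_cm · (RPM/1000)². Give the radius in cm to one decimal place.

188000 = 11.18 × r × (38.02)²
r = 188000 / (11.18 × 1445.5204) = 188000 / 16160.92 ≈ 11.633 cm

r ≈ 11.6 cm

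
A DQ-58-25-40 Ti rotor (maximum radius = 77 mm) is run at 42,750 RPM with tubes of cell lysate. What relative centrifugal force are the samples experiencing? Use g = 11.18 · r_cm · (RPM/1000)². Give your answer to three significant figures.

r = 77 mm = 7.7 cm
RCF = 11.18 × 7.7 × (42.75)² = 11.18 × 7.7 × 1,827.5625 ≈ 157,327.5 × g

RCF ≈ 157000 ×g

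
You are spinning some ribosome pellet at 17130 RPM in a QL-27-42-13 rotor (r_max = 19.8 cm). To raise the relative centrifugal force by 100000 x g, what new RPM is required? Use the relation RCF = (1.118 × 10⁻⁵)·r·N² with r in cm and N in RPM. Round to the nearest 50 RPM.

≈ 27300 RPM

Current RCF = 1.118 × 10⁻⁵ × 19.8 × (17130)² = 1.118 × 10⁻⁵ × 19.8 × 293,436,900 ≈ 64,956.4 × g
Target RCF = 64,956.4 + 100,000 = 164,956.4 × g
N² = 164,956.4 / (22.1364 × 10⁻⁵) = 745,181,692
N ≈ √745,181,692 ≈ 27,298.0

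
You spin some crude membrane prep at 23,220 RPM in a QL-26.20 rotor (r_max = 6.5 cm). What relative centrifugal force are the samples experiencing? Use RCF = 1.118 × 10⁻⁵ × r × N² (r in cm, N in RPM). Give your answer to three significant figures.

≈ 39200 g

RCF = 1.118 × 10⁻⁵ × r × N²
RCF = 1.118 × 10⁻⁵ × 6.5 × (23220)² = 1.118 × 10⁻⁵ × 6.5 × 539,168,400 ≈ 39,181.4 × g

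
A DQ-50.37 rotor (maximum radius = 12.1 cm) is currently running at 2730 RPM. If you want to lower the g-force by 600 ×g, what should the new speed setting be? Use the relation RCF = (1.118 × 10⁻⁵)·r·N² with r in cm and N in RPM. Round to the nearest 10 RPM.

Current RCF = 1.118 × 10⁻⁵ × 12.1 × (2730)² = 1.118 × 10⁻⁵ × 12.1 × 7,452,900 ≈ 1,008.2 × g
Target RCF = 1,008.2 − 600 = 408.2 × g
N² = 408.2 / (13.5278 × 10⁻⁵) = 3,017,490
N ≈ √3,017,490 ≈ 1,737.1

N₂ ≈ 1740 RPM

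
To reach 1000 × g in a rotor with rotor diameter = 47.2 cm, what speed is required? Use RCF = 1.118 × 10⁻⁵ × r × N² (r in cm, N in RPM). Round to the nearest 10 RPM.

≈ 1950 RPM

r = 47.2 / 2 = 23.6 cm
RCF = 1.118 × 10⁻⁵ × r × N²
1,000 = 1.118 × 10⁻⁵ × 23.6 × N²
N² = 1,000 / (26.3848 × 10⁻⁵) = 3,790,061
N ≈ √3,790,061 ≈ 1,946.8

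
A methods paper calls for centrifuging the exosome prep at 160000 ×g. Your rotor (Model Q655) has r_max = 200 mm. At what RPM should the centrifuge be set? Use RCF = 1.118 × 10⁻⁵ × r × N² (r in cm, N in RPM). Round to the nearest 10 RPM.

26750 RPM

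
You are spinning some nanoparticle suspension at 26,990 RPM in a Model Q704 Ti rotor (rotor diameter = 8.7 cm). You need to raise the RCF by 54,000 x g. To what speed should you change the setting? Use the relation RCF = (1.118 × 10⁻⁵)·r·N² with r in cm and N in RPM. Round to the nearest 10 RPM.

r = 8.7 / 2 = 4.35 cm
Current RCF = 1.118 × 10⁻⁵ × 4.35 × (26990)² = 1.118 × 10⁻⁵ × 4.35 × 728,460,100 ≈ 35,427.2 × g
Target RCF = 35,427.2 + 54,000 = 89,427.2 × g
N² = 89,427.2 / (4.8633 × 10⁻⁵) = 1,838,817,264
N ≈ √1,838,817,264 ≈ 42,881.4

N₂ ≈ 42880 RPM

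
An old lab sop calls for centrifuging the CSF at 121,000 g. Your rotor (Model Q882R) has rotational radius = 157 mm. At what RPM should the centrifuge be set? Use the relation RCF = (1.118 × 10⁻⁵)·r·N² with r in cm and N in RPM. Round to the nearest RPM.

r = 157 mm = 15.7 cm
RCF = 1.118 × 10⁻⁵ × r × N²
121,000 = 1.118 × 10⁻⁵ × 15.7 × N²
N² = 121,000 / (17.5526 × 10⁻⁵) = 689,356,563
N ≈ √689,356,563 ≈ 26,255.6

26256 RPM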